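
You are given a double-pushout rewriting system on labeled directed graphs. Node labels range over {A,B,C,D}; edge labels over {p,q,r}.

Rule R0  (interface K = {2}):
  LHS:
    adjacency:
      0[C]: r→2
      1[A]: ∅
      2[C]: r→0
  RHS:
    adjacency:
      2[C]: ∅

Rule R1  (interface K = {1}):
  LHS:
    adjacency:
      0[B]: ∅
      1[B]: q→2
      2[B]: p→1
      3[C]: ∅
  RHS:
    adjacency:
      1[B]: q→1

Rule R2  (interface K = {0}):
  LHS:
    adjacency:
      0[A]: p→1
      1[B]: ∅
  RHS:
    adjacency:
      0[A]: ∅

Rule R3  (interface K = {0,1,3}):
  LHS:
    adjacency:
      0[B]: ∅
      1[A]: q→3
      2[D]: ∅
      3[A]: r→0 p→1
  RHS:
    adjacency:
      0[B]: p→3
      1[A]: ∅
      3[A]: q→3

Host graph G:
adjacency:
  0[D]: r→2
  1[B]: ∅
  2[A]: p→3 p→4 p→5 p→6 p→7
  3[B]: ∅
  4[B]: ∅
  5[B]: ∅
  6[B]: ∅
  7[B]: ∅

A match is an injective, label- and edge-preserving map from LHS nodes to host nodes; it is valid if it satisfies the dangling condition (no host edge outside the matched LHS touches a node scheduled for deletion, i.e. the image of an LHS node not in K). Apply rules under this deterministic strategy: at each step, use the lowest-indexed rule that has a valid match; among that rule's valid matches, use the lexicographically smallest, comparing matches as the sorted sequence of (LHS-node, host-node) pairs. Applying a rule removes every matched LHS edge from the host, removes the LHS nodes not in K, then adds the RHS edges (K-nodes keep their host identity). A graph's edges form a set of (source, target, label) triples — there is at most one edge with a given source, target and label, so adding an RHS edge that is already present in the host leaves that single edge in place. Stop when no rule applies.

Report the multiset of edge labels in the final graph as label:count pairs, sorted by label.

Answer: r:1

Steps:
[0] host  ⇒  8 nodes, 6 edges  {0-r->2 2-p->3 2-p->4 2-p->5 2-p->6 2-p->7}
[1] R2 @ {0↦2, 1↦3}  ⇒  7 nodes, 5 edges  {0-r->2 2-p->4 2-p->5 2-p->6 2-p->7}
[2] R2 @ {0↦2, 1↦4}  ⇒  6 nodes, 4 edges  {0-r->2 2-p->5 2-p->6 2-p->7}
[3] R2 @ {0↦2, 1↦5}  ⇒  5 nodes, 3 edges  {0-r->2 2-p->6 2-p->7}
[4] R2 @ {0↦2, 1↦6}  ⇒  4 nodes, 2 edges  {0-r->2 2-p->7}
[5] R2 @ {0↦2, 1↦7}  ⇒  3 nodes, 1 edges  {0-r->2}
final graph: no rule applies after step 5
NF edges: [(0, 2, 'r')]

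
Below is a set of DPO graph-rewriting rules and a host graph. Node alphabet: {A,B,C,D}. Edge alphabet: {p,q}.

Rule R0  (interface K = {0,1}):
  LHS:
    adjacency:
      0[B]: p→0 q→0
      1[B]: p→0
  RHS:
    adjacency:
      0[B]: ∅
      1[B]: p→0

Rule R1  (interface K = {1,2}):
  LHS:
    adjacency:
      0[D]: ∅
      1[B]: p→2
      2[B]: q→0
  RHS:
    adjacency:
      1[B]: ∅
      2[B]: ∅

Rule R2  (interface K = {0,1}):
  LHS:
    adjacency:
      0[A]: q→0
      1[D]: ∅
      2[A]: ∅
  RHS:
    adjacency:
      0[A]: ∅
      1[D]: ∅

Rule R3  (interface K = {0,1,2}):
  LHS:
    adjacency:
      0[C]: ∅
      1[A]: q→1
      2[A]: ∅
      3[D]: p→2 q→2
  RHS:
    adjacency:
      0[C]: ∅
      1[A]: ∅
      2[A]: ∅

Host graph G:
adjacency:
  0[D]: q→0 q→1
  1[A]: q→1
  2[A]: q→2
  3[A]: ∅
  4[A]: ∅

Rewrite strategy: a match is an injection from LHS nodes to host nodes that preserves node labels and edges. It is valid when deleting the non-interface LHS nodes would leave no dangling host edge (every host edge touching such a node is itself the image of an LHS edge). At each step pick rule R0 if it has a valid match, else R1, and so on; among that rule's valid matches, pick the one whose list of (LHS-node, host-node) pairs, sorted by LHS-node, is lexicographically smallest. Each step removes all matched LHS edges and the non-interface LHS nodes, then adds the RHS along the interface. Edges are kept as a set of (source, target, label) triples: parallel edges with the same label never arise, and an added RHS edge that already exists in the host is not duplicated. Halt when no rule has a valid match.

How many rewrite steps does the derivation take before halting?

[0] host  ⇒  5 nodes, 4 edges  {0-q->0 0-q->1 1-q->1 2-q->2}
[1] R2 @ {0↦1, 1↦0, 2↦3}  ⇒  4 nodes, 3 edges  {0-q->0 0-q->1 2-q->2}
[2] R2 @ {0↦2, 1↦0, 2↦4}  ⇒  3 nodes, 2 edges  {0-q->0 0-q->1}
halt: no rule applies after step 2

Answer: 2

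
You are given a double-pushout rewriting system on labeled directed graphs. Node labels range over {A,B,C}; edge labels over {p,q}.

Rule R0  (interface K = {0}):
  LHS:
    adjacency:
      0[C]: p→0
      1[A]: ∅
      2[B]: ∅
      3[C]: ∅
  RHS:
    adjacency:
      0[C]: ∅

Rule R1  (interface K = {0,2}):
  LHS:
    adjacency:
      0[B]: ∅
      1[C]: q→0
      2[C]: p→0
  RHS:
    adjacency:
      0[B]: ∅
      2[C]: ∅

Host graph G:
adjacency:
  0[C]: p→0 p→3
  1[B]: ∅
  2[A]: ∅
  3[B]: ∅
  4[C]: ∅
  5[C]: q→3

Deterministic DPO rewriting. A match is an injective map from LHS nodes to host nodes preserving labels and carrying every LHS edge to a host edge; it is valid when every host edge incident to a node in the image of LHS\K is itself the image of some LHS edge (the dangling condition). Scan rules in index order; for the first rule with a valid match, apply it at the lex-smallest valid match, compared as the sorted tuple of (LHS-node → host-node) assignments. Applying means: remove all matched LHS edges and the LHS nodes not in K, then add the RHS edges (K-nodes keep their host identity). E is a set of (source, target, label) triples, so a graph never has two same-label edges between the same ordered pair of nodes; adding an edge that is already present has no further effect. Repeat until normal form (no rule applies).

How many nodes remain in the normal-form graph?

start.  V:6 E:3  edges: 0-p->0 0-p->3 5-q->3
1. fire R0 via {0↦0, 1↦2, 2↦1, 3↦4}  →  V:3 E:2  edges: 0-p->3 5-q->3
2. fire R1 via {0↦3, 1↦5, 2↦0}  →  V:2 E:0  edges: ∅
normal form: no rule applies after step 2
NF nodes: {0:C, 3:B}

Answer: 2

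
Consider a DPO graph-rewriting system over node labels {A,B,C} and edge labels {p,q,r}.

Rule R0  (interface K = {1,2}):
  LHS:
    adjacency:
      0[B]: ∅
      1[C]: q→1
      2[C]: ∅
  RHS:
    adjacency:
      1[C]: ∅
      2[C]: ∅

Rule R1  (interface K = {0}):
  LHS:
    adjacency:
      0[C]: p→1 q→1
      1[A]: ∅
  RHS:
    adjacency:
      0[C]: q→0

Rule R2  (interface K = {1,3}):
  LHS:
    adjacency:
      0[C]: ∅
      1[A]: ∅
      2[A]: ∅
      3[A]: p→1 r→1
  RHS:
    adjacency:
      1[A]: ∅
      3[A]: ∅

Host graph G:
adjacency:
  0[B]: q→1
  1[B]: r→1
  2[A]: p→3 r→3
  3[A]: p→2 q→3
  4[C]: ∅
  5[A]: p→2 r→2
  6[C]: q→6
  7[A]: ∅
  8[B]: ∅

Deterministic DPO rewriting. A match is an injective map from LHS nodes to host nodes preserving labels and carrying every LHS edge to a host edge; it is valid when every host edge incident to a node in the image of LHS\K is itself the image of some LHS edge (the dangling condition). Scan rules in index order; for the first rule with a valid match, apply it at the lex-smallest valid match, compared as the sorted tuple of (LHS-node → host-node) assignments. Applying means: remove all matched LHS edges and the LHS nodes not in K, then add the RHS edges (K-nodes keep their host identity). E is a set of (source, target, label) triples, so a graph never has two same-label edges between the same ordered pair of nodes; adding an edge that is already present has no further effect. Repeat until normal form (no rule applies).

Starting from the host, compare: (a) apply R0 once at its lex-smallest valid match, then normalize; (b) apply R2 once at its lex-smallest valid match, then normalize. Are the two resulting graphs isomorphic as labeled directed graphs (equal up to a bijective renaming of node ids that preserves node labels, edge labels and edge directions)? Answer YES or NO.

branch R0-first: apply at {0↦8, 1↦6, 2↦4} → |E|=8, then 2 more step(s) → NF |V|=4 |E|=4 V={0:B, 1:B, 2:A, 3:A} E=0-q->1 1-r->1 3-p->2 3-q->3
branch R2-first: apply at {0↦4, 1↦2, 2↦7, 3↦5} → |E|=7, then 0 more step(s) → NF |V|=7 |E|=7 V={0:B, 1:B, 2:A, 3:A, 5:A, 6:C, 8:B} E=0-q->1 1-r->1 2-p->3 2-r->3 3-p->2 3-q->3 6-q->6
graphs not isomorphic

Answer: NO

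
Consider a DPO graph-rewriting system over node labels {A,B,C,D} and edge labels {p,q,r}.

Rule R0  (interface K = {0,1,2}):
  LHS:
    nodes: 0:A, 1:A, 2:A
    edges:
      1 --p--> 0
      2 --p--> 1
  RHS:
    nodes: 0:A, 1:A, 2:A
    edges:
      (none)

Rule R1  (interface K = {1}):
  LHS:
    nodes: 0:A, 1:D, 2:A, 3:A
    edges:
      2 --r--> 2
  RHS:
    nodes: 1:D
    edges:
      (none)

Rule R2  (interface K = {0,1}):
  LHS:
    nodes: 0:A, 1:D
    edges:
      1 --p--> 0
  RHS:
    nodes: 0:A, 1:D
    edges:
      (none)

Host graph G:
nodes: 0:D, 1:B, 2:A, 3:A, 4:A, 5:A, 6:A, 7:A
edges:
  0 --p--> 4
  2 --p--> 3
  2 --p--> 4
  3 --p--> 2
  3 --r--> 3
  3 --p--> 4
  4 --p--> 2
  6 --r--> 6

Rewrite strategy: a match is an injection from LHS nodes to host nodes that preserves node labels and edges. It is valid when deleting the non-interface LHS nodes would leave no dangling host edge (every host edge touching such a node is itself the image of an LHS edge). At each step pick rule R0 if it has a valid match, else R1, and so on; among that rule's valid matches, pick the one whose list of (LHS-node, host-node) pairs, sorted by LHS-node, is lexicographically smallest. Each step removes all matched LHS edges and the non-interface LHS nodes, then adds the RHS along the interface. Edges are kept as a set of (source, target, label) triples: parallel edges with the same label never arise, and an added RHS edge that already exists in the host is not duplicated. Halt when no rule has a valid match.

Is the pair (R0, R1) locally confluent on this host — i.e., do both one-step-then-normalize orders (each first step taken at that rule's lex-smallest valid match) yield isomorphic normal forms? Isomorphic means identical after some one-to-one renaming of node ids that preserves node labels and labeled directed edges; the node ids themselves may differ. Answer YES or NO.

Answer: YES

Rewrite trace:
branch R0-first: apply at {0↦2, 1↦4, 2↦3} → |E|=6, then 3 more step(s) → NF |V|=5 |E|=2 V={0:D, 1:B, 2:A, 3:A, 4:A} E=2-p->3 3-r->3
branch R1-first: apply at {0↦5, 1↦0, 2↦6, 3↦7} → |E|=7, then 3 more step(s) → NF |V|=5 |E|=2 V={0:D, 1:B, 2:A, 3:A, 4:A} E=2-p->3 3-r->3
graphs isomorphic (equal up to label-preserving node renaming)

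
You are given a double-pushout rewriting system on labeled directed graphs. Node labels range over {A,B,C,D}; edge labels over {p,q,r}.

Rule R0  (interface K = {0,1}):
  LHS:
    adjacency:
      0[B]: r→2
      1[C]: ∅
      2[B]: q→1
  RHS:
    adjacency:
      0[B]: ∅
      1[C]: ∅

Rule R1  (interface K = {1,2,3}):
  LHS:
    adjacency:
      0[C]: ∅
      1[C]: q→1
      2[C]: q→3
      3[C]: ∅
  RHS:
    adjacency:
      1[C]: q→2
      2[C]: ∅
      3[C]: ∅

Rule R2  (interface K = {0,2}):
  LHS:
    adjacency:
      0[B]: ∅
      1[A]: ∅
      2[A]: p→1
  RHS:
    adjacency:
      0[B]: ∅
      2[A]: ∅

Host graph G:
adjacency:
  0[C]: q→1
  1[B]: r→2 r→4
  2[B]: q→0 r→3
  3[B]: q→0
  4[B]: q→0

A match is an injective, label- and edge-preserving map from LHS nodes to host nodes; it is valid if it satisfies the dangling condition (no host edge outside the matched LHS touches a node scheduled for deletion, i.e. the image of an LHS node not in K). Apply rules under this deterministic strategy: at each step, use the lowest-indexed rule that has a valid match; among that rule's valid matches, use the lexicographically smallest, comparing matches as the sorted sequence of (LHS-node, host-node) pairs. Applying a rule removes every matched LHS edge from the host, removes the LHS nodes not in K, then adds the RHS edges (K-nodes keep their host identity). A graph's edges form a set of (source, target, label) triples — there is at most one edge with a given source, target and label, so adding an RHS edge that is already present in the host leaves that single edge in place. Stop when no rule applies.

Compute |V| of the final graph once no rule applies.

Answer: 2

Derivation:
start.  V:5 E:7  edges: 0-q->1 1-r->2 1-r->4 2-q->0 2-r->3 3-q->0 4-q->0
1. fire R0 via {0↦1, 1↦0, 2↦4}  →  V:4 E:5  edges: 0-q->1 1-r->2 2-q->0 2-r->3 3-q->0
2. fire R0 via {0↦2, 1↦0, 2↦3}  →  V:3 E:3  edges: 0-q->1 1-r->2 2-q->0
3. fire R0 via {0↦1, 1↦0, 2↦2}  →  V:2 E:1  edges: 0-q->1
final graph: no rule applies after step 3
NF nodes: {0:C, 1:B}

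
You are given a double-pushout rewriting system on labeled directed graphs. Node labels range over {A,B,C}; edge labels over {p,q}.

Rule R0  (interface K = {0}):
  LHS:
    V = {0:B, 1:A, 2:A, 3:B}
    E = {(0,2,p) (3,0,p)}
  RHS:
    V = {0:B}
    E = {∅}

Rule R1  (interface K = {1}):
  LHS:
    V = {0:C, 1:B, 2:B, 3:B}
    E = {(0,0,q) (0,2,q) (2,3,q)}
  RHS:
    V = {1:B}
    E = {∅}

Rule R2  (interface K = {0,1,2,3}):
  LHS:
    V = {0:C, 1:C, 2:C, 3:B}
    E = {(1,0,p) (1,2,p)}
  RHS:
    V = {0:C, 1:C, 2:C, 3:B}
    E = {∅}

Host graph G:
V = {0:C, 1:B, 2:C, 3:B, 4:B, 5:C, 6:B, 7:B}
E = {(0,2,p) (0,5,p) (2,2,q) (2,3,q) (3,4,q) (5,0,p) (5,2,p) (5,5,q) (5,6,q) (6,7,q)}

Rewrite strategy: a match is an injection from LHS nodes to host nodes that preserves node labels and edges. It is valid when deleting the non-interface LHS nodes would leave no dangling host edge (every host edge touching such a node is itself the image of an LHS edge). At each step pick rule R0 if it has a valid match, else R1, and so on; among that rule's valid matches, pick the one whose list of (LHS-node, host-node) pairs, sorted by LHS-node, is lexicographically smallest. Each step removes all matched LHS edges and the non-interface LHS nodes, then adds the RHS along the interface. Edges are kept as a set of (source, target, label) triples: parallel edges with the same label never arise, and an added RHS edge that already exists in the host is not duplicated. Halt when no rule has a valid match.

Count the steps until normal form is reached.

Answer: 4

Steps:
start.  V:8 E:10  edges: 0-p->2 0-p->5 2-q->2 2-q->3 3-q->4 5-p->0 5-p->2 5-q->5 5-q->6 6-q->7
1. fire R2 via {0↦0, 1↦5, 2↦2, 3↦1}  →  V:8 E:8  edges: 0-p->2 0-p->5 2-q->2 2-q->3 3-q->4 5-q->5 5-q->6 6-q->7
2. fire R2 via {0↦2, 1↦0, 2↦5, 3↦1}  →  V:8 E:6  edges: 2-q->2 2-q->3 3-q->4 5-q->5 5-q->6 6-q->7
3. fire R1 via {0↦2, 1↦1, 2↦3, 3↦4}  →  V:5 E:3  edges: 5-q->5 5-q->6 6-q->7
4. fire R1 via {0↦5, 1↦1, 2↦6, 3↦7}  →  V:2 E:0  edges: ∅
halt: no rule applies after step 4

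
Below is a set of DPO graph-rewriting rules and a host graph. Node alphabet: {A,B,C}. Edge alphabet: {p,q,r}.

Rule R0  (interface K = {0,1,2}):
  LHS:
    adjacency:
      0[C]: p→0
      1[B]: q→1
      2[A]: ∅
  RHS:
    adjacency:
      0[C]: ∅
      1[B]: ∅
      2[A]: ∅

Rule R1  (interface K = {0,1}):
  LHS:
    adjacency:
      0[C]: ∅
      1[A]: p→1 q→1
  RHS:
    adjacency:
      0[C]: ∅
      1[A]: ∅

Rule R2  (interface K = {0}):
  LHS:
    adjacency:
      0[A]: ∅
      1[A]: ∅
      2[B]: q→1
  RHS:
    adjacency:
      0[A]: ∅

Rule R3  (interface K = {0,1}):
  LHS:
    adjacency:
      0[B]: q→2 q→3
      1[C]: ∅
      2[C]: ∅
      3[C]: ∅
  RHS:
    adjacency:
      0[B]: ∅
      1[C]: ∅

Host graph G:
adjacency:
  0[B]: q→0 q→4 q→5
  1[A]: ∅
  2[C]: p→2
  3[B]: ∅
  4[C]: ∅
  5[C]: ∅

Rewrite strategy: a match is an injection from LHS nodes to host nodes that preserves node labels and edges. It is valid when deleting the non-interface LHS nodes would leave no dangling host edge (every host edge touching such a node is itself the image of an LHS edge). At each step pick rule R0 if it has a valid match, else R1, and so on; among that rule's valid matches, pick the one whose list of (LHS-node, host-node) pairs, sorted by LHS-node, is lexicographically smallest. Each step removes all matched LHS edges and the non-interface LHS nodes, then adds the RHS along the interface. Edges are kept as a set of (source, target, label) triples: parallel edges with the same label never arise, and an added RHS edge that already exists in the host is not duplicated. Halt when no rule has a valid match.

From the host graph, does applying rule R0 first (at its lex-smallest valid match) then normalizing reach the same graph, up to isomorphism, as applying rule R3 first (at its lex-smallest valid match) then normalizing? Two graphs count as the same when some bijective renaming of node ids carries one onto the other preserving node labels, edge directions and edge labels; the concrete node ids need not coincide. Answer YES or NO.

Answer: YES

Rewrite trace:
branch R0-first: apply at {0↦2, 1↦0, 2↦1} → |E|=2, then 1 more step(s) → NF |V|=4 |E|=0 V={0:B, 1:A, 2:C, 3:B} E=∅
branch R3-first: apply at {0↦0, 1↦2, 2↦4, 3↦5} → |E|=2, then 1 more step(s) → NF |V|=4 |E|=0 V={0:B, 1:A, 2:C, 3:B} E=∅
graphs isomorphic (equal up to label-preserving node renaming)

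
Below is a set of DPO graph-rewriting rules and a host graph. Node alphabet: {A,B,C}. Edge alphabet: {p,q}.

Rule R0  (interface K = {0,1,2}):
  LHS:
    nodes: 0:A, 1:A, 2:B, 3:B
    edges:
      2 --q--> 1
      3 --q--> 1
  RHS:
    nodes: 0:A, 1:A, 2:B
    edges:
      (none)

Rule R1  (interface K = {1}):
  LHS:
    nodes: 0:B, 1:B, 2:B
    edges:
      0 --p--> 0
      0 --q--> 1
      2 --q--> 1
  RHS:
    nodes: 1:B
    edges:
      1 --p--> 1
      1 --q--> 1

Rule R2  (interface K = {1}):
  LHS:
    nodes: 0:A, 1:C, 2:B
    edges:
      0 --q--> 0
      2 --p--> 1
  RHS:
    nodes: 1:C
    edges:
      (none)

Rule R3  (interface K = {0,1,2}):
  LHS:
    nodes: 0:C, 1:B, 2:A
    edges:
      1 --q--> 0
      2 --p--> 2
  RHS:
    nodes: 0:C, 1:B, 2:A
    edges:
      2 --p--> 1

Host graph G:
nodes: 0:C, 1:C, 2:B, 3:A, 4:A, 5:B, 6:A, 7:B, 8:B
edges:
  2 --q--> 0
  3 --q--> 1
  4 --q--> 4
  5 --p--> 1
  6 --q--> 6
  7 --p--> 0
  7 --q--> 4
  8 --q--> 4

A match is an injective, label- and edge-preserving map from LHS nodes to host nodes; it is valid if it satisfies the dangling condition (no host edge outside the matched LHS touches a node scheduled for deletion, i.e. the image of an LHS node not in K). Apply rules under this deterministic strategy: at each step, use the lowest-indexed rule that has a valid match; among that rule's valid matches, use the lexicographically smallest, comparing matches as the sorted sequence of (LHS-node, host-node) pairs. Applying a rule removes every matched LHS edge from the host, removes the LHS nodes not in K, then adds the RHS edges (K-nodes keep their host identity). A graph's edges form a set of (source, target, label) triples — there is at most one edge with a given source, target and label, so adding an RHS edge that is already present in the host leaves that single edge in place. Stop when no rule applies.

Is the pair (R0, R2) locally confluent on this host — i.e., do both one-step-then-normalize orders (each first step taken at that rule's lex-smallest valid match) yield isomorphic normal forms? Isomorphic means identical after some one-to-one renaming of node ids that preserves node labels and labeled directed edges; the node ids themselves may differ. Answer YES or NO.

branch R0-first: apply at {0↦3, 1↦4, 2↦7, 3↦8} → |E|=6, then 2 more step(s) → NF |V|=4 |E|=2 V={0:C, 1:C, 2:B, 3:A} E=2-q->0 3-q->1
branch R2-first: apply at {0↦6, 1↦1, 2↦5} → |E|=6, then 2 more step(s) → NF |V|=4 |E|=2 V={0:C, 1:C, 2:B, 3:A} E=2-q->0 3-q->1
graphs isomorphic (equal up to label-preserving node renaming)

Answer: YES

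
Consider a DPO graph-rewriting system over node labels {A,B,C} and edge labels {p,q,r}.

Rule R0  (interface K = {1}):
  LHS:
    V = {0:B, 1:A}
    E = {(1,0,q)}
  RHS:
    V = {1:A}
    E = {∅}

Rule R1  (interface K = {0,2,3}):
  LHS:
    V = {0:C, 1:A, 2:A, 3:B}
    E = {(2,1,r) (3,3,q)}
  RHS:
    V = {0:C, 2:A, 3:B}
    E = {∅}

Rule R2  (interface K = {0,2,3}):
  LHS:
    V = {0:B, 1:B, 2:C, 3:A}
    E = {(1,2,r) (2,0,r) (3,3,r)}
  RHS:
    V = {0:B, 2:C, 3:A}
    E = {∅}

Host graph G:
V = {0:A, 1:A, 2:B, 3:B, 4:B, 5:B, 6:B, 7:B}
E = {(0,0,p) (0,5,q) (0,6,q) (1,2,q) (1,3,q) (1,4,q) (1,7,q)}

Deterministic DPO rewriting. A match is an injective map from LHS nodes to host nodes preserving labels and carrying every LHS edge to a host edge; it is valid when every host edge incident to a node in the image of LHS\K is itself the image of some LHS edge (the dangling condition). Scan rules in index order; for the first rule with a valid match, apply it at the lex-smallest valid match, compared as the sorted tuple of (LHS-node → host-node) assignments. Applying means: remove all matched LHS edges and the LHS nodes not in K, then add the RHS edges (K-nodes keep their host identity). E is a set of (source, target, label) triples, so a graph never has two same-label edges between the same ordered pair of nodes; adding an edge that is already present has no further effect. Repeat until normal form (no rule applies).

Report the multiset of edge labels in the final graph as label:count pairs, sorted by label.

[0] host  ⇒  8 nodes, 7 edges  {0-p->0 0-q->5 0-q->6 1-q->2 1-q->3 1-q->4 1-q->7}
[1] R0 @ {0↦2, 1↦1}  ⇒  7 nodes, 6 edges  {0-p->0 0-q->5 0-q->6 1-q->3 1-q->4 1-q->7}
[2] R0 @ {0↦3, 1↦1}  ⇒  6 nodes, 5 edges  {0-p->0 0-q->5 0-q->6 1-q->4 1-q->7}
[3] R0 @ {0↦4, 1↦1}  ⇒  5 nodes, 4 edges  {0-p->0 0-q->5 0-q->6 1-q->7}
[4] R0 @ {0↦5, 1↦0}  ⇒  4 nodes, 3 edges  {0-p->0 0-q->6 1-q->7}
[5] R0 @ {0↦6, 1↦0}  ⇒  3 nodes, 2 edges  {0-p->0 1-q->7}
[6] R0 @ {0↦7, 1↦1}  ⇒  2 nodes, 1 edges  {0-p->0}
normal form: no rule applies after step 6
NF edges: [(0, 0, 'p')]

Answer: p:1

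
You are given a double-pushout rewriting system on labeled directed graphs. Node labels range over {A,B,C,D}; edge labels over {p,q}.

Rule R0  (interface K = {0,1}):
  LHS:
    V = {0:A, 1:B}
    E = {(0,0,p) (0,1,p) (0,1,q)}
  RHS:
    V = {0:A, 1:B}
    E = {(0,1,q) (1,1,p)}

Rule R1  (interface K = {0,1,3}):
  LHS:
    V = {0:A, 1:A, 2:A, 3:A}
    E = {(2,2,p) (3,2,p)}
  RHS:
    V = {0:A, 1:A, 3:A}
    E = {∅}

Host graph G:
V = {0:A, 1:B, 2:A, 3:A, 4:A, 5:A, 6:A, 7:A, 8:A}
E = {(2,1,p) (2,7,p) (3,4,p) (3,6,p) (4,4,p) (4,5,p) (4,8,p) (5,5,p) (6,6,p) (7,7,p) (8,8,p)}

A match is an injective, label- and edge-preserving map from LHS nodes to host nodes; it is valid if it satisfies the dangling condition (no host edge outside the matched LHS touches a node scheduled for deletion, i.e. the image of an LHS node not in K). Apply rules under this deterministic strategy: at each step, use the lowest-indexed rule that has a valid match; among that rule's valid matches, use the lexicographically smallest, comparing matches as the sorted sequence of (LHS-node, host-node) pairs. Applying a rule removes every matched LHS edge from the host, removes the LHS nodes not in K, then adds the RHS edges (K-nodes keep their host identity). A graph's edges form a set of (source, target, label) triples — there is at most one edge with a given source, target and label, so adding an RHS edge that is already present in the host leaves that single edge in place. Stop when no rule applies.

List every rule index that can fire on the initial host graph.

R0: no valid match — LHS pattern not found
R1: 120 valid matches — {0↦0, 1↦2, 2↦5, 3↦4}, {0↦0, 1↦2, 2↦6, 3↦3}, {0↦0, 1↦2, 2↦8, 3↦4} (+117 more)

Answer: [R1]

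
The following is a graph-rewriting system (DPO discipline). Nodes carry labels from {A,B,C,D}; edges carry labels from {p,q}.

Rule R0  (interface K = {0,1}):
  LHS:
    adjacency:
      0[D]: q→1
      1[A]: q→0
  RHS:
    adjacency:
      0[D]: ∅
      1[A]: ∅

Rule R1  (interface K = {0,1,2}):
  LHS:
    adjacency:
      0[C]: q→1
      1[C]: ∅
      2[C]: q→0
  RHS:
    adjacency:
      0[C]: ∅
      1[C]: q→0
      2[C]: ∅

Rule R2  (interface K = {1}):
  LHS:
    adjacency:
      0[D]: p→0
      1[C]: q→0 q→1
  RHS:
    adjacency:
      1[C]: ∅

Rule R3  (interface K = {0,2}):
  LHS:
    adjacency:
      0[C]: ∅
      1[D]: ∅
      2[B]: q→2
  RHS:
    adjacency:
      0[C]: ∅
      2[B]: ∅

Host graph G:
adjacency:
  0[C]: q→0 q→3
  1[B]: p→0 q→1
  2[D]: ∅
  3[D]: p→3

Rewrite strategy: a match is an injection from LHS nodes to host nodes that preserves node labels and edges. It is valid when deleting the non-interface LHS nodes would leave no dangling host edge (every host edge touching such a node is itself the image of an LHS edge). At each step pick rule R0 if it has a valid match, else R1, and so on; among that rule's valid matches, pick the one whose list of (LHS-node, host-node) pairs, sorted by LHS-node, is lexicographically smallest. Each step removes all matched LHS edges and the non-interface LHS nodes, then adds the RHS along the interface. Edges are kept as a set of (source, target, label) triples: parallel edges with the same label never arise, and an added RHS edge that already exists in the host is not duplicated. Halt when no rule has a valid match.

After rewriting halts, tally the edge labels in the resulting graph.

start.  V:4 E:5  edges: 0-q->0 0-q->3 1-p->0 1-q->1 3-p->3
1. fire R2 via {0↦3, 1↦0}  →  V:3 E:2  edges: 1-p->0 1-q->1
2. fire R3 via {0↦0, 1↦2, 2↦1}  →  V:2 E:1  edges: 1-p->0
halt: no rule applies after step 2
NF edges: [(1, 0, 'p')]

Answer: p:1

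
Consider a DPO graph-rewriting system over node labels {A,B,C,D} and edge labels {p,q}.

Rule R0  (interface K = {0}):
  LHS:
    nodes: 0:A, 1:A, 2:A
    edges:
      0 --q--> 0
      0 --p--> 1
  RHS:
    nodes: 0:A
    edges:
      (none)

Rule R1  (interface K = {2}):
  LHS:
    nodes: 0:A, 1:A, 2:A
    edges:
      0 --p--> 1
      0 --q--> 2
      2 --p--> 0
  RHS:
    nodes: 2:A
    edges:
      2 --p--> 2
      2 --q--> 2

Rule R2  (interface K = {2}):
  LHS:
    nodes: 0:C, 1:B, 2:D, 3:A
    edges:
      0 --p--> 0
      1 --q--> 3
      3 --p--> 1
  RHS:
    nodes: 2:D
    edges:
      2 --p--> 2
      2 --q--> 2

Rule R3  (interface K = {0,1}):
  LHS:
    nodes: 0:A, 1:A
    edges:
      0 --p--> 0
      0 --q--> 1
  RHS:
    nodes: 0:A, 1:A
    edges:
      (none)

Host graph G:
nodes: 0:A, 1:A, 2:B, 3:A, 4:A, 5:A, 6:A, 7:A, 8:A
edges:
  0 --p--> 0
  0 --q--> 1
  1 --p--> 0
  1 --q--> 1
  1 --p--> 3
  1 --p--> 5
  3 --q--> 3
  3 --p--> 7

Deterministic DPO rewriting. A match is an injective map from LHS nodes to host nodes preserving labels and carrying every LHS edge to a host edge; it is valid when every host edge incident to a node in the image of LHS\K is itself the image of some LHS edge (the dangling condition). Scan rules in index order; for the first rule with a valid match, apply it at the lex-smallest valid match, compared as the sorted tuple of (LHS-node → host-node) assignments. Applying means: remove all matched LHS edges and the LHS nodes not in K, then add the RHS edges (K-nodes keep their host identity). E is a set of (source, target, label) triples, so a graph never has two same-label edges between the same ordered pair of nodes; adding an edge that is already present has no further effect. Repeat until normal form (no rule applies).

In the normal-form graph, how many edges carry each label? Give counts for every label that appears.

Answer: p:2

Rewrite trace:
[0] host  ⇒  9 nodes, 8 edges  {0-p->0 0-q->1 1-p->0 1-q->1 1-p->3 1-p->5 3-q->3 3-p->7}
[1] R0 @ {0↦1, 1↦5, 2↦4}  ⇒  7 nodes, 6 edges  {0-p->0 0-q->1 1-p->0 1-p->3 3-q->3 3-p->7}
[2] R0 @ {0↦3, 1↦7, 2↦6}  ⇒  5 nodes, 4 edges  {0-p->0 0-q->1 1-p->0 1-p->3}
[3] R3 @ {0↦0, 1↦1}  ⇒  5 nodes, 2 edges  {1-p->0 1-p->3}
normal form: no rule applies after step 3
NF edges: [(1, 0, 'p'), (1, 3, 'p')]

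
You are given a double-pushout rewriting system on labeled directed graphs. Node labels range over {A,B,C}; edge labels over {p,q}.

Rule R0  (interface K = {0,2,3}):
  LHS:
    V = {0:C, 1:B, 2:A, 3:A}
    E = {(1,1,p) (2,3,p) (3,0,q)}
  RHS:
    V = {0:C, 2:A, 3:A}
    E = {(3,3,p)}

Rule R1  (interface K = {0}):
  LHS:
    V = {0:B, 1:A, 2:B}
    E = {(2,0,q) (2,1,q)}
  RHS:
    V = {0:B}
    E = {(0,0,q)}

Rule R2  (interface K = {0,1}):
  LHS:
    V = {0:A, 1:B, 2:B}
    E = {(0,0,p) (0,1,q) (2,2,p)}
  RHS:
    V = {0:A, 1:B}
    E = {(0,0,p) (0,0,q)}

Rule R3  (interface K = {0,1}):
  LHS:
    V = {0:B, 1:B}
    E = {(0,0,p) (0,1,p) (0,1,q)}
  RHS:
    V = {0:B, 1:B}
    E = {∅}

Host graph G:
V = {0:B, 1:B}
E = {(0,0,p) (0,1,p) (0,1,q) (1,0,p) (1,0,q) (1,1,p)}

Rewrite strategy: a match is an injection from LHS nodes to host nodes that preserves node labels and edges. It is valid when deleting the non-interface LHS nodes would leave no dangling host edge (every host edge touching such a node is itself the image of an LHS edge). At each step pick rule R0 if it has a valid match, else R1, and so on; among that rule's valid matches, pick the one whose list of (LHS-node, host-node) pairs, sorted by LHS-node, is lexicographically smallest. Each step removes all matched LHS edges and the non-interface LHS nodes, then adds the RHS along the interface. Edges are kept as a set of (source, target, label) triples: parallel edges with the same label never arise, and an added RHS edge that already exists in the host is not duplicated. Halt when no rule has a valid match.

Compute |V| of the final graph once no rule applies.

[0] host  ⇒  2 nodes, 6 edges  {0-p->0 0-p->1 0-q->1 1-p->0 1-q->0 1-p->1}
[1] R3 @ {0↦0, 1↦1}  ⇒  2 nodes, 3 edges  {1-p->0 1-q->0 1-p->1}
[2] R3 @ {0↦1, 1↦0}  ⇒  2 nodes, 0 edges  {∅}
normal form: no rule applies after step 2
NF nodes: {0:B, 1:B}

Answer: 2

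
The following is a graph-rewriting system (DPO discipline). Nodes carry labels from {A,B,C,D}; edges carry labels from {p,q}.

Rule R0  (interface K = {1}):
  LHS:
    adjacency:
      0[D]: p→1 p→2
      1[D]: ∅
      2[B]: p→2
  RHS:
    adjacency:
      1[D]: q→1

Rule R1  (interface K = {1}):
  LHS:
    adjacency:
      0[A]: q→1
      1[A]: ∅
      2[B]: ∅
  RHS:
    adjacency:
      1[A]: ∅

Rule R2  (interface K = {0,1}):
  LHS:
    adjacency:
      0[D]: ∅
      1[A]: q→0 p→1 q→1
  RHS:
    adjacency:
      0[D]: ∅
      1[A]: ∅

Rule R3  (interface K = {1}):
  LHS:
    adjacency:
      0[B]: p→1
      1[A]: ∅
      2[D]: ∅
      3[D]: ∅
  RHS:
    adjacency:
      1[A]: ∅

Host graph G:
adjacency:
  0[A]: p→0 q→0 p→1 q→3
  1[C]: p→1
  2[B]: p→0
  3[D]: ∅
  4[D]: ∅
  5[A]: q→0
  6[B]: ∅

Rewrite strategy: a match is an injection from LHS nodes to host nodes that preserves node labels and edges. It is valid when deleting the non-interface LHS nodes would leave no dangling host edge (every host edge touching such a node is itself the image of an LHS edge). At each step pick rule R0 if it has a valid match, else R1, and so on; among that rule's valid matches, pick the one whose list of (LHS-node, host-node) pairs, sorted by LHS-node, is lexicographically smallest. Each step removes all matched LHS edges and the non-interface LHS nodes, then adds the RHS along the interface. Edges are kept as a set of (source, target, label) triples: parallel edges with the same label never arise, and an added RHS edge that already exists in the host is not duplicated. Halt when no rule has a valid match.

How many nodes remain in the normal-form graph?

Answer: 2

Steps:
start.  V:7 E:7  edges: 0-p->0 0-q->0 0-p->1 0-q->3 1-p->1 2-p->0 5-q->0
1. fire R1 via {0↦5, 1↦0, 2↦6}  →  V:5 E:6  edges: 0-p->0 0-q->0 0-p->1 0-q->3 1-p->1 2-p->0
2. fire R2 via {0↦3, 1↦0}  →  V:5 E:3  edges: 0-p->1 1-p->1 2-p->0
3. fire R3 via {0↦2, 1↦0, 2↦3, 3↦4}  →  V:2 E:2  edges: 0-p->1 1-p->1
final graph: no rule applies after step 3
NF nodes: {0:A, 1:C}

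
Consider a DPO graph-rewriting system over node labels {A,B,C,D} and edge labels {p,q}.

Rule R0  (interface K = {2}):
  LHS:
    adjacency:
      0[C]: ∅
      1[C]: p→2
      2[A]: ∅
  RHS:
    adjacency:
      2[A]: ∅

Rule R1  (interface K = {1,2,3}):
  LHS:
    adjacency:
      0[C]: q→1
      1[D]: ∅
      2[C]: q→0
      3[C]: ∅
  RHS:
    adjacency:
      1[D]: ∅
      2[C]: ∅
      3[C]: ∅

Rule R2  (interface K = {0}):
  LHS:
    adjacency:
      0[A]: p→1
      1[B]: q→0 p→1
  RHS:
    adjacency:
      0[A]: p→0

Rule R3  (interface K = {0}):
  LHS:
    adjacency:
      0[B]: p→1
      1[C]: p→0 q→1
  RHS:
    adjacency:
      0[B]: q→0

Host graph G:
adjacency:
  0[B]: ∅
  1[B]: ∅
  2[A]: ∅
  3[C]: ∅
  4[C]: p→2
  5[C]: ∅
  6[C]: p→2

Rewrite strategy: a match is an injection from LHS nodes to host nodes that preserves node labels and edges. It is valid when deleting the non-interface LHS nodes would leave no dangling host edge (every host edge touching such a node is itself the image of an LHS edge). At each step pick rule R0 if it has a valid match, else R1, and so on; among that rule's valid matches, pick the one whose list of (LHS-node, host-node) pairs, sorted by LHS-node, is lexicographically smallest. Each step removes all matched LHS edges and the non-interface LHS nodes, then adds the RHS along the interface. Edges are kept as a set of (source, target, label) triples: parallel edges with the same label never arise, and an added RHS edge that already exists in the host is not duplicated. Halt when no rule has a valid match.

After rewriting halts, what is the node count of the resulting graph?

Answer: 3

Derivation:
initial: |V|=7 |E|=2  E = 4-p->2 6-p->2
step 1: apply R0 at {0↦3, 1↦4, 2↦2}  → |V|=5 |E|=1  E = 6-p->2
step 2: apply R0 at {0↦5, 1↦6, 2↦2}  → |V|=3 |E|=0  E = ∅
final graph: no rule applies after step 2
NF nodes: {0:B, 1:B, 2:A}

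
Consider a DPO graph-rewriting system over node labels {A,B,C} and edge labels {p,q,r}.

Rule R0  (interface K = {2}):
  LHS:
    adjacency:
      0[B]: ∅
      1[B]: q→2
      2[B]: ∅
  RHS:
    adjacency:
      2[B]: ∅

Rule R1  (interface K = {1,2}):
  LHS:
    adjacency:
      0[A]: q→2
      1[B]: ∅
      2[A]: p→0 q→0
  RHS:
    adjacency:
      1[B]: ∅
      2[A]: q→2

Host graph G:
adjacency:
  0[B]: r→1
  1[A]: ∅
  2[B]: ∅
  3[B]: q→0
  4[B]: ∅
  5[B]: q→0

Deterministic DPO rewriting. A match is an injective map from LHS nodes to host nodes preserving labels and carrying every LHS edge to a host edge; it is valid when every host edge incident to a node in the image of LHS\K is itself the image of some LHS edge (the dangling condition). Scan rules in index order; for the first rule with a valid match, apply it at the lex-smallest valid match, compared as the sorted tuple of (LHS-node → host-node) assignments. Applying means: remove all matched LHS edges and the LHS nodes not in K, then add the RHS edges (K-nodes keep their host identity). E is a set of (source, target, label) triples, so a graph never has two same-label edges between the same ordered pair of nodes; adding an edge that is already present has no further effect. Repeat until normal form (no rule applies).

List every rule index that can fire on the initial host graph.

R0: 4 valid matches — {0↦2, 1↦3, 2↦0}, {0↦2, 1↦5, 2↦0}, {0↦4, 1↦3, 2↦0} (+1 more)
R1: no valid match — LHS pattern not found

Answer: [R0]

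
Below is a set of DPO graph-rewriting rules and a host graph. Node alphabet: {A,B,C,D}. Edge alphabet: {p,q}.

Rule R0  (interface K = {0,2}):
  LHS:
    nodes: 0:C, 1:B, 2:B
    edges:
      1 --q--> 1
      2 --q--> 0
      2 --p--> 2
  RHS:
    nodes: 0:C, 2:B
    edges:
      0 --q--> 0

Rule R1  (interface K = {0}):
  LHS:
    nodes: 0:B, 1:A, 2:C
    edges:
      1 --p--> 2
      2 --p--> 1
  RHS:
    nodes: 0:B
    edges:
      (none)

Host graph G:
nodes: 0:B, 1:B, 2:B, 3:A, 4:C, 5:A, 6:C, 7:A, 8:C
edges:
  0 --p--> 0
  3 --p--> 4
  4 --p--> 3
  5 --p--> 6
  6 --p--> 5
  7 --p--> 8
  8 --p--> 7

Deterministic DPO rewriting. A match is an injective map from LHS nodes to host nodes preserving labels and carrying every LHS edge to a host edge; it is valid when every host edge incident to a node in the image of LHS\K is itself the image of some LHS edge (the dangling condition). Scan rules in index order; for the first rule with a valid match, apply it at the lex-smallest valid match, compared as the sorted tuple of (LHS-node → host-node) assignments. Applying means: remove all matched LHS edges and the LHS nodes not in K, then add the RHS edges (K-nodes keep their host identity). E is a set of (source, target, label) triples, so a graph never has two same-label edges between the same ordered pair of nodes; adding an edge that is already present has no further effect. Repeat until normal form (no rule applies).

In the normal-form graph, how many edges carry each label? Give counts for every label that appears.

Answer: p:1

Rewrite trace:
initial: |V|=9 |E|=7  E = 0-p->0 3-p->4 4-p->3 5-p->6 6-p->5 7-p->8 8-p->7
step 1: apply R1 at {0↦0, 1↦3, 2↦4}  → |V|=7 |E|=5  E = 0-p->0 5-p->6 6-p->5 7-p->8 8-p->7
step 2: apply R1 at {0↦0, 1↦5, 2↦6}  → |V|=5 |E|=3  E = 0-p->0 7-p->8 8-p->7
step 3: apply R1 at {0↦0, 1↦7, 2↦8}  → |V|=3 |E|=1  E = 0-p->0
halt: no rule applies after step 3
NF edges: [(0, 0, 'p')]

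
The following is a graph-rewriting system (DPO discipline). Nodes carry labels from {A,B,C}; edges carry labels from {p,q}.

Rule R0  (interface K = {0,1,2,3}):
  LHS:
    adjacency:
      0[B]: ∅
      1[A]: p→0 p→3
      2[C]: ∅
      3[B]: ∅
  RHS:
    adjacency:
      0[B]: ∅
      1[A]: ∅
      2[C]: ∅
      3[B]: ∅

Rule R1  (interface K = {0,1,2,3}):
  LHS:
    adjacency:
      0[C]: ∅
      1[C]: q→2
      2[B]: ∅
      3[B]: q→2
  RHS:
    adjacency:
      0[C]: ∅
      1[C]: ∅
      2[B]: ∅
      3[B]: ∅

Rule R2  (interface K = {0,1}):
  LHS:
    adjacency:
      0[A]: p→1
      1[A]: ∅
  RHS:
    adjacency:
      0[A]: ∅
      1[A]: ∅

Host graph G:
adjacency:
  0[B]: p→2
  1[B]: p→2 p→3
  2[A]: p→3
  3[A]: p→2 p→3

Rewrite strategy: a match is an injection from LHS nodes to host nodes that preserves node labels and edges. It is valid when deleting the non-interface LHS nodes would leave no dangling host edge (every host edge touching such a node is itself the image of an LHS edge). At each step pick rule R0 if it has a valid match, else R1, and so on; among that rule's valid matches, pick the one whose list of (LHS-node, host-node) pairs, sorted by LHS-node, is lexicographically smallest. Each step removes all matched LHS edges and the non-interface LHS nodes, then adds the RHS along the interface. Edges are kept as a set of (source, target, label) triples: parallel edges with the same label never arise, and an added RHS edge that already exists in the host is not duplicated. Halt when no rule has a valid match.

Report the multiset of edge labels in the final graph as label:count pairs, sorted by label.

Answer: p:4

Rewrite trace:
start.  V:4 E:6  edges: 0-p->2 1-p->2 1-p->3 2-p->3 3-p->2 3-p->3
1. fire R2 via {0↦2, 1↦3}  →  V:4 E:5  edges: 0-p->2 1-p->2 1-p->3 3-p->2 3-p->3
2. fire R2 via {0↦3, 1↦2}  →  V:4 E:4  edges: 0-p->2 1-p->2 1-p->3 3-p->3
final graph: no rule applies after step 2
NF edges: [(0, 2, 'p'), (1, 2, 'p'), (1, 3, 'p'), (3, 3, 'p')]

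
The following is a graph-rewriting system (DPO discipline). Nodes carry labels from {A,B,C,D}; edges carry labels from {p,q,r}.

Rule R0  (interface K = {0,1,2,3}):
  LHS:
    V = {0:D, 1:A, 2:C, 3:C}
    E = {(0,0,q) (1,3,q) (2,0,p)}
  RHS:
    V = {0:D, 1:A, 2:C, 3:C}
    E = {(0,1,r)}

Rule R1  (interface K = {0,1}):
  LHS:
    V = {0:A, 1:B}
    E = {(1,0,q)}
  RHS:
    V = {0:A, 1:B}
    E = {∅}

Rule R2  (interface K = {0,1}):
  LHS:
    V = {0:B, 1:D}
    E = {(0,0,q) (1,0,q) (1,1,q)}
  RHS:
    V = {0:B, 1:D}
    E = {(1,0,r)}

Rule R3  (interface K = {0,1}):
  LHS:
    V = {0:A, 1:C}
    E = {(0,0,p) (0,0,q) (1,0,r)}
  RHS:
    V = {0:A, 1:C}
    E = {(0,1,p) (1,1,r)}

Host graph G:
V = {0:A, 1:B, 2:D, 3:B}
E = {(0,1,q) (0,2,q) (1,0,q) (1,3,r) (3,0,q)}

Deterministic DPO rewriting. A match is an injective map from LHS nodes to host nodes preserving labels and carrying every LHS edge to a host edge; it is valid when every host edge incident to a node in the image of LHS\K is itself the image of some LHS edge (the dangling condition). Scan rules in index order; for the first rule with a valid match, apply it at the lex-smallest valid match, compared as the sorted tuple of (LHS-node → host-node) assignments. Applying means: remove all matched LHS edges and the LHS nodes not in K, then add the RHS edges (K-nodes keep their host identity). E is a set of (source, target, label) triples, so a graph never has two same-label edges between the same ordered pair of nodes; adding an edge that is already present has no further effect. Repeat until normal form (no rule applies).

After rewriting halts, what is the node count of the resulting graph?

Answer: 4

Steps:
initial: |V|=4 |E|=5  E = 0-q->1 0-q->2 1-q->0 1-r->3 3-q->0
step 1: apply R1 at {0↦0, 1↦1}  → |V|=4 |E|=4  E = 0-q->1 0-q->2 1-r->3 3-q->0
step 2: apply R1 at {0↦0, 1↦3}  → |V|=4 |E|=3  E = 0-q->1 0-q->2 1-r->3
normal form: no rule applies after step 2
NF nodes: {0:A, 1:B, 2:D, 3:B}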